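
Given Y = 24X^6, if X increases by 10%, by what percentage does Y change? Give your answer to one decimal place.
77.2%

For Y = 24X^6:
If X → X(1 + 0.1)
Then Y → Y · (1 + 0.1)^6
     ≈ Y · 1.7716

Percentage change = ((1 + 0.1)^6 − 1) × 100% ≈ 77.2%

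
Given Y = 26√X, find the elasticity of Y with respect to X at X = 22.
Elasticity = 1/2

Elasticity = (dY/dX) · (X/Y)

dY/dX = 13/√X
At X = 22: dY/dX = 13·√22/22, Y = 26·√22

Elasticity = (13·√22/22) · (22 / (26·√22)) = 1/2

Interpretation: for a small percentage change in X, the percentage change in Y is approximately 0.50 times as large.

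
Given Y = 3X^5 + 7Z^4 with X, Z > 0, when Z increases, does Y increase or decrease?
Y increases

Taking the partial derivative:
∂Y/∂Z = 28Z^3

∂Y/∂Z = 28Z^3 > 0 (assuming positive values)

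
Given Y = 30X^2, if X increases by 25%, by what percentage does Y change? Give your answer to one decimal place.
56.3%

For Y = 30X^2:
If X → X(1 + 0.25)
Then Y → Y · (1 + 0.25)^2
     = Y · 1.5625

Percentage change = ((1 + 0.25)^2 − 1) × 100% ≈ 56.3%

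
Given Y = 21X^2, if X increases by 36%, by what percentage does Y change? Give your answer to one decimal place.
85.0%

For Y = 21X^2:
If X → X(1 + 0.36)
Then Y → Y · (1 + 0.36)^2
     = Y · 1.8496

Percentage change = ((1 + 0.36)^2 − 1) × 100% ≈ 85.0%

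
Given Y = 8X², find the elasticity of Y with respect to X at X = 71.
Elasticity = 2

Elasticity = (dY/dX) · (X/Y)

dY/dX = 16·X
At X = 71: dY/dX = 1136, Y = 40328

Elasticity = 1136 · (71 / 40328) = 2

Interpretation: for a small percentage change in X, the percentage change in Y is approximately 2.00 times as large.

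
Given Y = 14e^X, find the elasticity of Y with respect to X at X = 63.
Elasticity = 63

Elasticity = (dY/dX) · (X/Y)

dY/dX = 14·e^X
At X = 63: dY/dX = 14·e^63, Y = 14·e^63

Elasticity = (14·e^63) · (63 / (14·e^63)) = 63

Interpretation: for a small percentage change in X, the percentage change in Y is approximately 63.00 times as large.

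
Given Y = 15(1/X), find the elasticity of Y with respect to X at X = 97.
Elasticity = -1

Elasticity = (dY/dX) · (X/Y)

dY/dX = -15/X²
At X = 97: dY/dX = -15/9409, Y = 15/97

Elasticity = (-15/9409) · (97 / (15/97)) = -1

Interpretation: for a small percentage change in X, the percentage change in Y is approximately -1.00 times as large.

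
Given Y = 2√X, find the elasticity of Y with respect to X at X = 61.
Elasticity = 1/2

Elasticity = (dY/dX) · (X/Y)

dY/dX = 1/√X
At X = 61: dY/dX = √61/61, Y = 2·√61

Elasticity = (√61/61) · (61 / (2·√61)) = 1/2

Interpretation: for a small percentage change in X, the percentage change in Y is approximately 0.50 times as large.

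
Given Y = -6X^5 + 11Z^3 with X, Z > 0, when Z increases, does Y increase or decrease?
Y increases

Taking the partial derivative:
∂Y/∂Z = 33Z^2

∂Y/∂Z = 33Z^2 > 0 (assuming positive values)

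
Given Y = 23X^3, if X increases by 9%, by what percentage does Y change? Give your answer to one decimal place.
29.5%

For Y = 23X^3:
If X → X(1 + 0.09)
Then Y → Y · (1 + 0.09)^3
     ≈ Y · 1.2950

Percentage change = ((1 + 0.09)^3 − 1) × 100% ≈ 29.5%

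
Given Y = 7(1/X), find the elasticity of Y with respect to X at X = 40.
Elasticity = -1

Elasticity = (dY/dX) · (X/Y)

dY/dX = -7/X²
At X = 40: dY/dX = -7/1600, Y = 7/40

Elasticity = (-7/1600) · (40 / (7/40)) = -1

Interpretation: for a small percentage change in X, the percentage change in Y is approximately -1.00 times as large.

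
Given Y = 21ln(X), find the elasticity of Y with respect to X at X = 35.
Elasticity = 1/ln(35) ≈ 0.2813

Elasticity = (dY/dX) · (X/Y)

dY/dX = 21/X
At X = 35: dY/dX = 3/5, Y = 21·ln(35)

Elasticity = (3/5) · (35 / (21·ln(35))) = 1/ln(35) ≈ 0.2813

Interpretation: for a small percentage change in X, the percentage change in Y is approximately 0.28 times as large.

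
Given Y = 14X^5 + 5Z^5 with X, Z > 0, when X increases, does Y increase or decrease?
Y increases

Taking the partial derivative:
∂Y/∂X = 70X^4

∂Y/∂X = 70X^4 > 0 (assuming positive values)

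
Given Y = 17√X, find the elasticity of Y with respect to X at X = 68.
Elasticity = 1/2

Elasticity = (dY/dX) · (X/Y)

dY/dX = 17/(2·√X)
At X = 68: dY/dX = √17/4, Y = 34·√17

Elasticity = (√17/4) · (68 / (34·√17)) = 1/2

Interpretation: for a small percentage change in X, the percentage change in Y is approximately 0.50 times as large.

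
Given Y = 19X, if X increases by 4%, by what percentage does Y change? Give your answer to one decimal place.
4.0%

For Y = 19X:
If X → X(1 + 0.04)
Then Y → Y · (1 + 0.04)^1
     = Y · 1.0400

Percentage change = ((1 + 0.04)^1 − 1) × 100% = 4.0%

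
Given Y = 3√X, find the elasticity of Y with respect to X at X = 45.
Elasticity = 1/2

Elasticity = (dY/dX) · (X/Y)

dY/dX = 3/(2·√X)
At X = 45: dY/dX = √5/10, Y = 9·√5

Elasticity = (√5/10) · (45 / (9·√5)) = 1/2

Interpretation: for a small percentage change in X, the percentage change in Y is approximately 0.50 times as large.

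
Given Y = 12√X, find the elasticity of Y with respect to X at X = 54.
Elasticity = 1/2

Elasticity = (dY/dX) · (X/Y)

dY/dX = 6/√X
At X = 54: dY/dX = √6/3, Y = 36·√6

Elasticity = (√6/3) · (54 / (36·√6)) = 1/2

Interpretation: for a small percentage change in X, the percentage change in Y is approximately 0.50 times as large.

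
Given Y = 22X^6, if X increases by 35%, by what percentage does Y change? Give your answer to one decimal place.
505.3%

For Y = 22X^6:
If X → X(1 + 0.35)
Then Y → Y · (1 + 0.35)^6
     ≈ Y · 6.0534

Percentage change = ((1 + 0.35)^6 − 1) × 100% ≈ 505.3%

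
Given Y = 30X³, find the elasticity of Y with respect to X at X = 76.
Elasticity = 3

Elasticity = (dY/dX) · (X/Y)

dY/dX = 90·X²
At X = 76: dY/dX = 519840, Y = 13169280

Elasticity = 519840 · (76 / 13169280) = 3

Interpretation: for a small percentage change in X, the percentage change in Y is approximately 3.00 times as large.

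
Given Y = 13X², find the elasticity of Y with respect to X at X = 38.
Elasticity = 2

Elasticity = (dY/dX) · (X/Y)

dY/dX = 26·X
At X = 38: dY/dX = 988, Y = 18772

Elasticity = 988 · (38 / 18772) = 2

Interpretation: for a small percentage change in X, the percentage change in Y is approximately 2.00 times as large.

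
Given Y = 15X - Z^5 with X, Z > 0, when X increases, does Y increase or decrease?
Y increases

Taking the partial derivative:
∂Y/∂X = 15

∂Y/∂X = 15 > 0 (assuming positive values)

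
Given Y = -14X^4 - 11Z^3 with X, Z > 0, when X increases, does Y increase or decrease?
Y decreases

Taking the partial derivative:
∂Y/∂X = -56X^3

∂Y/∂X = -56X^3 < 0 (assuming positive values)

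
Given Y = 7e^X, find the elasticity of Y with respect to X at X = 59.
Elasticity = 59

Elasticity = (dY/dX) · (X/Y)

dY/dX = 7·e^X
At X = 59: dY/dX = 7·e^59, Y = 7·e^59

Elasticity = (7·e^59) · (59 / (7·e^59)) = 59

Interpretation: for a small percentage change in X, the percentage change in Y is approximately 59.00 times as large.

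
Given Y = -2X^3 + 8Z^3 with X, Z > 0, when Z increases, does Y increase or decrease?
Y increases

Taking the partial derivative:
∂Y/∂Z = 24Z^2

∂Y/∂Z = 24Z^2 > 0 (assuming positive values)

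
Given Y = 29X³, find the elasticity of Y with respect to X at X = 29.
Elasticity = 3

Elasticity = (dY/dX) · (X/Y)

dY/dX = 87·X²
At X = 29: dY/dX = 73167, Y = 707281

Elasticity = 73167 · (29 / 707281) = 3

Interpretation: for a small percentage change in X, the percentage change in Y is approximately 3.00 times as large.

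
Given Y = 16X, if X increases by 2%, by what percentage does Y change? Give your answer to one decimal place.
2.0%

For Y = 16X:
If X → X(1 + 0.02)
Then Y → Y · (1 + 0.02)^1
     = Y · 1.0200

Percentage change = ((1 + 0.02)^1 − 1) × 100% = 2.0%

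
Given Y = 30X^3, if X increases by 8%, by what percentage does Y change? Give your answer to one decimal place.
26.0%

For Y = 30X^3:
If X → X(1 + 0.08)
Then Y → Y · (1 + 0.08)^3
     ≈ Y · 1.2597

Percentage change = ((1 + 0.08)^3 − 1) × 100% ≈ 26.0%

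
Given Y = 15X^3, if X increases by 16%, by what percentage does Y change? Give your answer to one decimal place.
56.1%

For Y = 15X^3:
If X → X(1 + 0.16)
Then Y → Y · (1 + 0.16)^3
     ≈ Y · 1.5609

Percentage change = ((1 + 0.16)^3 − 1) × 100% ≈ 56.1%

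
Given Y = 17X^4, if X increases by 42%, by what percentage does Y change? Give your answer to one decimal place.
306.6%

For Y = 17X^4:
If X → X(1 + 0.42)
Then Y → Y · (1 + 0.42)^4
     ≈ Y · 4.0659

Percentage change = ((1 + 0.42)^4 − 1) × 100% ≈ 306.6%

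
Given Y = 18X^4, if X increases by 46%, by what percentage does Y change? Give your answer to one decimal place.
354.4%

For Y = 18X^4:
If X → X(1 + 0.46)
Then Y → Y · (1 + 0.46)^4
     ≈ Y · 4.5437

Percentage change = ((1 + 0.46)^4 − 1) × 100% ≈ 354.4%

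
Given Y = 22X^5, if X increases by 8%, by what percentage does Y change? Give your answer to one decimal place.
46.9%

For Y = 22X^5:
If X → X(1 + 0.08)
Then Y → Y · (1 + 0.08)^5
     ≈ Y · 1.4693

Percentage change = ((1 + 0.08)^5 − 1) × 100% ≈ 46.9%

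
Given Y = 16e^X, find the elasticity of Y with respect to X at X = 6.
Elasticity = 6

Elasticity = (dY/dX) · (X/Y)

dY/dX = 16·e^X
At X = 6: dY/dX = 16·e^6, Y = 16·e^6

Elasticity = (16·e^6) · (6 / (16·e^6)) = 6

Interpretation: for a small percentage change in X, the percentage change in Y is approximately 6.00 times as large.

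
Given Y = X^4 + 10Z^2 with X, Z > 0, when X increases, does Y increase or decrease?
Y increases

Taking the partial derivative:
∂Y/∂X = 4X^3

∂Y/∂X = 4X^3 > 0 (assuming positive values)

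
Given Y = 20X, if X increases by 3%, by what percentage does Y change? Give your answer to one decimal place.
3.0%

For Y = 20X:
If X → X(1 + 0.03)
Then Y → Y · (1 + 0.03)^1
     = Y · 1.0300

Percentage change = ((1 + 0.03)^1 − 1) × 100% = 3.0%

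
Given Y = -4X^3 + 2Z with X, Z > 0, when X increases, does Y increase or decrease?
Y decreases

Taking the partial derivative:
∂Y/∂X = -12X^2

∂Y/∂X = -12X^2 < 0 (assuming positive values)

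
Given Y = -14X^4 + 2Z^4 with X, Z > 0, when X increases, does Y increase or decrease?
Y decreases

Taking the partial derivative:
∂Y/∂X = -56X^3

∂Y/∂X = -56X^3 < 0 (assuming positive values)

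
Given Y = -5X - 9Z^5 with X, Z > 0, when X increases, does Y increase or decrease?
Y decreases

Taking the partial derivative:
∂Y/∂X = -5

∂Y/∂X = -5 < 0 (assuming positive values)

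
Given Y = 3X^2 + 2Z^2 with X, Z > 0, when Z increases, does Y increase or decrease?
Y increases

Taking the partial derivative:
∂Y/∂Z = 4Z

∂Y/∂Z = 4Z > 0 (assuming positive values)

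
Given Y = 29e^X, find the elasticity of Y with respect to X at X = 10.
Elasticity = 10

Elasticity = (dY/dX) · (X/Y)

dY/dX = 29·e^X
At X = 10: dY/dX = 29·e^10, Y = 29·e^10

Elasticity = (29·e^10) · (10 / (29·e^10)) = 10

Interpretation: for a small percentage change in X, the percentage change in Y is approximately 10.00 times as large.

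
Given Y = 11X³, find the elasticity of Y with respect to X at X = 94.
Elasticity = 3

Elasticity = (dY/dX) · (X/Y)

dY/dX = 33·X²
At X = 94: dY/dX = 291588, Y = 9136424

Elasticity = 291588 · (94 / 9136424) = 3

Interpretation: for a small percentage change in X, the percentage change in Y is approximately 3.00 times as large.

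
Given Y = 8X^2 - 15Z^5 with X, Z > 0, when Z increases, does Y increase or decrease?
Y decreases

Taking the partial derivative:
∂Y/∂Z = -75Z^4

∂Y/∂Z = -75Z^4 < 0 (assuming positive values)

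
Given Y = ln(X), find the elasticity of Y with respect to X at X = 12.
Elasticity = 1/ln(12) ≈ 0.4024

Elasticity = (dY/dX) · (X/Y)

dY/dX = 1/X
At X = 12: dY/dX = 1/12, Y = ln(12)

Elasticity = (1/12) · (12 / (ln(12))) = 1/ln(12) ≈ 0.4024

Interpretation: for a small percentage change in X, the percentage change in Y is approximately 0.40 times as large.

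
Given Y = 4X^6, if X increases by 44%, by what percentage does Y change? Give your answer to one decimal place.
791.6%

For Y = 4X^6:
If X → X(1 + 0.44)
Then Y → Y · (1 + 0.44)^6
     ≈ Y · 8.9161

Percentage change = ((1 + 0.44)^6 − 1) × 100% ≈ 791.6%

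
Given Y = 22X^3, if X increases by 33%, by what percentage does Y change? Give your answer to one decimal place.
135.3%

For Y = 22X^3:
If X → X(1 + 0.33)
Then Y → Y · (1 + 0.33)^3
     ≈ Y · 2.3526

Percentage change = ((1 + 0.33)^3 − 1) × 100% ≈ 135.3%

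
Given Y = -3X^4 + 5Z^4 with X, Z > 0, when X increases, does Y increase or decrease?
Y decreases

Taking the partial derivative:
∂Y/∂X = -12X^3

∂Y/∂X = -12X^3 < 0 (assuming positive values)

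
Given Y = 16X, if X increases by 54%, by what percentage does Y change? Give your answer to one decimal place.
54.0%

For Y = 16X:
If X → X(1 + 0.54)
Then Y → Y · (1 + 0.54)^1
     = Y · 1.5400

Percentage change = ((1 + 0.54)^1 − 1) × 100% = 54.0%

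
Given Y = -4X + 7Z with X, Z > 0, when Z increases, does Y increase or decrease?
Y increases

Taking the partial derivative:
∂Y/∂Z = 7

∂Y/∂Z = 7 > 0 (assuming positive values)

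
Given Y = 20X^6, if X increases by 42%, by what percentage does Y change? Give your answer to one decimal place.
719.8%

For Y = 20X^6:
If X → X(1 + 0.42)
Then Y → Y · (1 + 0.42)^6
     ≈ Y · 8.1984

Percentage change = ((1 + 0.42)^6 − 1) × 100% ≈ 719.8%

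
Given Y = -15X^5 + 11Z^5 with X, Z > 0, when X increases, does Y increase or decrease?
Y decreases

Taking the partial derivative:
∂Y/∂X = -75X^4

∂Y/∂X = -75X^4 < 0 (assuming positive values)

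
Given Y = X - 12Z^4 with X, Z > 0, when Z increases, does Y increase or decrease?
Y decreases

Taking the partial derivative:
∂Y/∂Z = -48Z^3

∂Y/∂Z = -48Z^3 < 0 (assuming positive values)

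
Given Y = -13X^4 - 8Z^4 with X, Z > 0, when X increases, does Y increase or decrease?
Y decreases

Taking the partial derivative:
∂Y/∂X = -52X^3

∂Y/∂X = -52X^3 < 0 (assuming positive values)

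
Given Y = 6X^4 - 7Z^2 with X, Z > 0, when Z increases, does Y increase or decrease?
Y decreases

Taking the partial derivative:
∂Y/∂Z = -14Z

∂Y/∂Z = -14Z < 0 (assuming positive values)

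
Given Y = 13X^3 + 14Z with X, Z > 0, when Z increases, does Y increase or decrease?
Y increases

Taking the partial derivative:
∂Y/∂Z = 14

∂Y/∂Z = 14 > 0 (assuming positive values)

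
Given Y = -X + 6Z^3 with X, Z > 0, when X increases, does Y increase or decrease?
Y decreases

Taking the partial derivative:
∂Y/∂X = -1

∂Y/∂X = -1 < 0 (assuming positive values)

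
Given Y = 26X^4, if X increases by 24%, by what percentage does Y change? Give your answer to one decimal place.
136.4%

For Y = 26X^4:
If X → X(1 + 0.24)
Then Y → Y · (1 + 0.24)^4
     ≈ Y · 2.3642

Percentage change = ((1 + 0.24)^4 − 1) × 100% ≈ 136.4%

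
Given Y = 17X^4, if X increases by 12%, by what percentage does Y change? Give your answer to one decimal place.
57.4%

For Y = 17X^4:
If X → X(1 + 0.12)
Then Y → Y · (1 + 0.12)^4
     ≈ Y · 1.5735

Percentage change = ((1 + 0.12)^4 − 1) × 100% ≈ 57.4%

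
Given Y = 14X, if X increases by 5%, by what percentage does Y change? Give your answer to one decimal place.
5.0%

For Y = 14X:
If X → X(1 + 0.05)
Then Y → Y · (1 + 0.05)^1
     = Y · 1.0500

Percentage change = ((1 + 0.05)^1 − 1) × 100% = 5.0%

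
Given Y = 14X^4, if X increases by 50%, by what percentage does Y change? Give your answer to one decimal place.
406.3%

For Y = 14X^4:
If X → X(1 + 0.5)
Then Y → Y · (1 + 0.5)^4
     = Y · 5.0625

Percentage change = ((1 + 0.5)^4 − 1) × 100% ≈ 406.3%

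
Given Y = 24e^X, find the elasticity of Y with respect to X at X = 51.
Elasticity = 51

Elasticity = (dY/dX) · (X/Y)

dY/dX = 24·e^X
At X = 51: dY/dX = 24·e^51, Y = 24·e^51

Elasticity = (24·e^51) · (51 / (24·e^51)) = 51

Interpretation: for a small percentage change in X, the percentage change in Y is approximately 51.00 times as large.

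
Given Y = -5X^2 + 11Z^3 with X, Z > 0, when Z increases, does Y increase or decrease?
Y increases

Taking the partial derivative:
∂Y/∂Z = 33Z^2

∂Y/∂Z = 33Z^2 > 0 (assuming positive values)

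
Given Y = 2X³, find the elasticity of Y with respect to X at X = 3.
Elasticity = 3

Elasticity = (dY/dX) · (X/Y)

dY/dX = 6·X²
At X = 3: dY/dX = 54, Y = 54

Elasticity = 54 · (3 / 54) = 3

Interpretation: for a small percentage change in X, the percentage change in Y is approximately 3.00 times as large.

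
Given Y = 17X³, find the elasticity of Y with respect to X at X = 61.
Elasticity = 3

Elasticity = (dY/dX) · (X/Y)

dY/dX = 51·X²
At X = 61: dY/dX = 189771, Y = 3858677

Elasticity = 189771 · (61 / 3858677) = 3

Interpretation: for a small percentage change in X, the percentage change in Y is approximately 3.00 times as large.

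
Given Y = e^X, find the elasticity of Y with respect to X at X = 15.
Elasticity = 15

Elasticity = (dY/dX) · (X/Y)

dY/dX = e^X
At X = 15: dY/dX = e^15, Y = e^15

Elasticity = (e^15) · (15 / (e^15)) = 15

Interpretation: for a small percentage change in X, the percentage change in Y is approximately 15.00 times as large.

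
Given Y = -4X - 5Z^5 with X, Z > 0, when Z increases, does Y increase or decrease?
Y decreases

Taking the partial derivative:
∂Y/∂Z = -25Z^4

∂Y/∂Z = -25Z^4 < 0 (assuming positive values)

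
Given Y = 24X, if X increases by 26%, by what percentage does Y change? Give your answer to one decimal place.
26.0%

For Y = 24X:
If X → X(1 + 0.26)
Then Y → Y · (1 + 0.26)^1
     = Y · 1.2600

Percentage change = ((1 + 0.26)^1 − 1) × 100% = 26.0%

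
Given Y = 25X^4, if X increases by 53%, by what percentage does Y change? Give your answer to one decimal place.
448.0%

For Y = 25X^4:
If X → X(1 + 0.53)
Then Y → Y · (1 + 0.53)^4
     ≈ Y · 5.4798

Percentage change = ((1 + 0.53)^4 − 1) × 100% ≈ 448.0%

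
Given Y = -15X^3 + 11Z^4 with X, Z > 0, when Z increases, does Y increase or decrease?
Y increases

Taking the partial derivative:
∂Y/∂Z = 44Z^3

∂Y/∂Z = 44Z^3 > 0 (assuming positive values)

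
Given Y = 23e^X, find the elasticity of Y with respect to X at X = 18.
Elasticity = 18

Elasticity = (dY/dX) · (X/Y)

dY/dX = 23·e^X
At X = 18: dY/dX = 23·e^18, Y = 23·e^18

Elasticity = (23·e^18) · (18 / (23·e^18)) = 18

Interpretation: for a small percentage change in X, the percentage change in Y is approximately 18.00 times as large.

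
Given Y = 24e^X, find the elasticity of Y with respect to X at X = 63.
Elasticity = 63

Elasticity = (dY/dX) · (X/Y)

dY/dX = 24·e^X
At X = 63: dY/dX = 24·e^63, Y = 24·e^63

Elasticity = (24·e^63) · (63 / (24·e^63)) = 63

Interpretation: for a small percentage change in X, the percentage change in Y is approximately 63.00 times as large.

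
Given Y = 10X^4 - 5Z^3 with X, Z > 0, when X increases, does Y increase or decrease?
Y increases

Taking the partial derivative:
∂Y/∂X = 40X^3

∂Y/∂X = 40X^3 > 0 (assuming positive values)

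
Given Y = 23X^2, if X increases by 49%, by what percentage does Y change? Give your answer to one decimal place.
122.0%

For Y = 23X^2:
If X → X(1 + 0.49)
Then Y → Y · (1 + 0.49)^2
     = Y · 2.2201

Percentage change = ((1 + 0.49)^2 − 1) × 100% ≈ 122.0%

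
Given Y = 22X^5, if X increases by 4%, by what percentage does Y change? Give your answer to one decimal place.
21.7%

For Y = 22X^5:
If X → X(1 + 0.04)
Then Y → Y · (1 + 0.04)^5
     ≈ Y · 1.2167

Percentage change = ((1 + 0.04)^5 − 1) × 100% ≈ 21.7%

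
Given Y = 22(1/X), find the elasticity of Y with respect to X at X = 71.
Elasticity = -1

Elasticity = (dY/dX) · (X/Y)

dY/dX = -22/X²
At X = 71: dY/dX = -22/5041, Y = 22/71

Elasticity = (-22/5041) · (71 / (22/71)) = -1

Interpretation: for a small percentage change in X, the percentage change in Y is approximately -1.00 times as large.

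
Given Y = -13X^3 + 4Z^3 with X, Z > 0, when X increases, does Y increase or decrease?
Y decreases

Taking the partial derivative:
∂Y/∂X = -39X^2

∂Y/∂X = -39X^2 < 0 (assuming positive values)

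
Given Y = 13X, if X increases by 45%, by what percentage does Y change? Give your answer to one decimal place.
45.0%

For Y = 13X:
If X → X(1 + 0.45)
Then Y → Y · (1 + 0.45)^1
     = Y · 1.4500

Percentage change = ((1 + 0.45)^1 − 1) × 100% = 45.0%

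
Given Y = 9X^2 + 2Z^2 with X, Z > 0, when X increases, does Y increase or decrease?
Y increases

Taking the partial derivative:
∂Y/∂X = 18X

∂Y/∂X = 18X > 0 (assuming positive values)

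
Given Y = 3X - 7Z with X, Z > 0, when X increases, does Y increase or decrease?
Y increases

Taking the partial derivative:
∂Y/∂X = 3

∂Y/∂X = 3 > 0 (assuming positive values)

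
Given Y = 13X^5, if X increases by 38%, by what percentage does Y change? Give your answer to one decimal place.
400.5%

For Y = 13X^5:
If X → X(1 + 0.38)
Then Y → Y · (1 + 0.38)^5
     ≈ Y · 5.0049

Percentage change = ((1 + 0.38)^5 − 1) × 100% ≈ 400.5%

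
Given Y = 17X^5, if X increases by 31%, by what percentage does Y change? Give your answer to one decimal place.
285.8%

For Y = 17X^5:
If X → X(1 + 0.31)
Then Y → Y · (1 + 0.31)^5
     ≈ Y · 3.8579

Percentage change = ((1 + 0.31)^5 − 1) × 100% ≈ 285.8%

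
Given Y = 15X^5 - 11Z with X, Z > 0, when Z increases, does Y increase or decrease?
Y decreases

Taking the partial derivative:
∂Y/∂Z = -11

∂Y/∂Z = -11 < 0 (assuming positive values)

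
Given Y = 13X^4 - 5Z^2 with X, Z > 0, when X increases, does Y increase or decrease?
Y increases

Taking the partial derivative:
∂Y/∂X = 52X^3

∂Y/∂X = 52X^3 > 0 (assuming positive values)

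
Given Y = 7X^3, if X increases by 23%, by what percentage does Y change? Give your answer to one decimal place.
86.1%

For Y = 7X^3:
If X → X(1 + 0.23)
Then Y → Y · (1 + 0.23)^3
     ≈ Y · 1.8609

Percentage change = ((1 + 0.23)^3 − 1) × 100% ≈ 86.1%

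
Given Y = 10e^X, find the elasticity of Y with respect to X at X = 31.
Elasticity = 31

Elasticity = (dY/dX) · (X/Y)

dY/dX = 10·e^X
At X = 31: dY/dX = 10·e^31, Y = 10·e^31

Elasticity = (10·e^31) · (31 / (10·e^31)) = 31

Interpretation: for a small percentage change in X, the percentage change in Y is approximately 31.00 times as large.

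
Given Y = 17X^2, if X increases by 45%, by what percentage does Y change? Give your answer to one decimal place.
110.3%

For Y = 17X^2:
If X → X(1 + 0.45)
Then Y → Y · (1 + 0.45)^2
     = Y · 2.1025

Percentage change = ((1 + 0.45)^2 − 1) × 100% ≈ 110.3%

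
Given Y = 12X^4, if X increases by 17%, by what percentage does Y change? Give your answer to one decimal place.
87.4%

For Y = 12X^4:
If X → X(1 + 0.17)
Then Y → Y · (1 + 0.17)^4
     ≈ Y · 1.8739

Percentage change = ((1 + 0.17)^4 − 1) × 100% ≈ 87.4%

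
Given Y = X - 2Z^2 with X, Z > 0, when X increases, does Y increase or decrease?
Y increases

Taking the partial derivative:
∂Y/∂X = 1

∂Y/∂X = 1 > 0 (assuming positive values)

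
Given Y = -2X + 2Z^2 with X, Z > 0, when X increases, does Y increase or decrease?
Y decreases

Taking the partial derivative:
∂Y/∂X = -2

∂Y/∂X = -2 < 0 (assuming positive values)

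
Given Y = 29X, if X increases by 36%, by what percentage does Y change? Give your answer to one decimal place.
36.0%

For Y = 29X:
If X → X(1 + 0.36)
Then Y → Y · (1 + 0.36)^1
     = Y · 1.3600

Percentage change = ((1 + 0.36)^1 − 1) × 100% = 36.0%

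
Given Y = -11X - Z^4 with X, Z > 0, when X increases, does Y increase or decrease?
Y decreases

Taking the partial derivative:
∂Y/∂X = -11

∂Y/∂X = -11 < 0 (assuming positive values)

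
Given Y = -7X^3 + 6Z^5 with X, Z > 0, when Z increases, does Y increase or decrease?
Y increases

Taking the partial derivative:
∂Y/∂Z = 30Z^4

∂Y/∂Z = 30Z^4 > 0 (assuming positive values)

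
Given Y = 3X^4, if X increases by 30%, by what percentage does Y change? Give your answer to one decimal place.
185.6%

For Y = 3X^4:
If X → X(1 + 0.3)
Then Y → Y · (1 + 0.3)^4
     = Y · 2.8561

Percentage change = ((1 + 0.3)^4 − 1) × 100% ≈ 185.6%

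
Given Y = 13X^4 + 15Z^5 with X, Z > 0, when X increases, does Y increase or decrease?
Y increases

Taking the partial derivative:
∂Y/∂X = 52X^3

∂Y/∂X = 52X^3 > 0 (assuming positive values)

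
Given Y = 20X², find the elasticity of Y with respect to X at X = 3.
Elasticity = 2

Elasticity = (dY/dX) · (X/Y)

dY/dX = 40·X
At X = 3: dY/dX = 120, Y = 180

Elasticity = 120 · (3 / 180) = 2

Interpretation: for a small percentage change in X, the percentage change in Y is approximately 2.00 times as large.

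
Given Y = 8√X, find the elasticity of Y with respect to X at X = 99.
Elasticity = 1/2

Elasticity = (dY/dX) · (X/Y)

dY/dX = 4/√X
At X = 99: dY/dX = 4·√11/33, Y = 24·√11

Elasticity = (4·√11/33) · (99 / (24·√11)) = 1/2

Interpretation: for a small percentage change in X, the percentage change in Y is approximately 0.50 times as large.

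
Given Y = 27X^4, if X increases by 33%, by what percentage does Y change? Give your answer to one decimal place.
212.9%

For Y = 27X^4:
If X → X(1 + 0.33)
Then Y → Y · (1 + 0.33)^4
     ≈ Y · 3.1290

Percentage change = ((1 + 0.33)^4 − 1) × 100% ≈ 212.9%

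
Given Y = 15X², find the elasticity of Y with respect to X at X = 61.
Elasticity = 2

Elasticity = (dY/dX) · (X/Y)

dY/dX = 30·X
At X = 61: dY/dX = 1830, Y = 55815

Elasticity = 1830 · (61 / 55815) = 2

Interpretation: for a small percentage change in X, the percentage change in Y is approximately 2.00 times as large.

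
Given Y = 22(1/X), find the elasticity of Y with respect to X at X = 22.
Elasticity = -1

Elasticity = (dY/dX) · (X/Y)

dY/dX = -22/X²
At X = 22: dY/dX = -1/22, Y = 1

Elasticity = (-1/22) · (22 / 1) = -1

Interpretation: for a small percentage change in X, the percentage change in Y is approximately -1.00 times as large.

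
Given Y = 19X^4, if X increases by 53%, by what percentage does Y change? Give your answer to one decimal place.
448.0%

For Y = 19X^4:
If X → X(1 + 0.53)
Then Y → Y · (1 + 0.53)^4
     ≈ Y · 5.4798

Percentage change = ((1 + 0.53)^4 − 1) × 100% ≈ 448.0%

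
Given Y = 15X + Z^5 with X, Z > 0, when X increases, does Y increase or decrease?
Y increases

Taking the partial derivative:
∂Y/∂X = 15

∂Y/∂X = 15 > 0 (assuming positive values)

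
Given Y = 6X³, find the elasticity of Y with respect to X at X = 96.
Elasticity = 3

Elasticity = (dY/dX) · (X/Y)

dY/dX = 18·X²
At X = 96: dY/dX = 165888, Y = 5308416

Elasticity = 165888 · (96 / 5308416) = 3

Interpretation: for a small percentage change in X, the percentage change in Y is approximately 3.00 times as large.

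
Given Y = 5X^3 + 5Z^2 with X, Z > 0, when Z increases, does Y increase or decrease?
Y increases

Taking the partial derivative:
∂Y/∂Z = 10Z

∂Y/∂Z = 10Z > 0 (assuming positive values)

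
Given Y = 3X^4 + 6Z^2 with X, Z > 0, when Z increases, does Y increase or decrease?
Y increases

Taking the partial derivative:
∂Y/∂Z = 12Z

∂Y/∂Z = 12Z > 0 (assuming positive values)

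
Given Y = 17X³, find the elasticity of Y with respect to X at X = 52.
Elasticity = 3

Elasticity = (dY/dX) · (X/Y)

dY/dX = 51·X²
At X = 52: dY/dX = 137904, Y = 2390336

Elasticity = 137904 · (52 / 2390336) = 3

Interpretation: for a small percentage change in X, the percentage change in Y is approximately 3.00 times as large.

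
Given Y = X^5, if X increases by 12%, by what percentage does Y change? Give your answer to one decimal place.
76.2%

For Y = X^5:
If X → X(1 + 0.12)
Then Y → Y · (1 + 0.12)^5
     ≈ Y · 1.7623

Percentage change = ((1 + 0.12)^5 − 1) × 100% ≈ 76.2%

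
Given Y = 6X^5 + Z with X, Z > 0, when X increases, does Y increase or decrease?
Y increases

Taking the partial derivative:
∂Y/∂X = 30X^4

∂Y/∂X = 30X^4 > 0 (assuming positive values)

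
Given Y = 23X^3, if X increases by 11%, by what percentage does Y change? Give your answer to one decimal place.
36.8%

For Y = 23X^3:
If X → X(1 + 0.11)
Then Y → Y · (1 + 0.11)^3
     ≈ Y · 1.3676

Percentage change = ((1 + 0.11)^3 − 1) × 100% ≈ 36.8%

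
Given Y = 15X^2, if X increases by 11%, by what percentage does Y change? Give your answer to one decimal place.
23.2%

For Y = 15X^2:
If X → X(1 + 0.11)
Then Y → Y · (1 + 0.11)^2
     = Y · 1.2321

Percentage change = ((1 + 0.11)^2 − 1) × 100% ≈ 23.2%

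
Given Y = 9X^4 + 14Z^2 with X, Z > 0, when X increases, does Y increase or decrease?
Y increases

Taking the partial derivative:
∂Y/∂X = 36X^3

∂Y/∂X = 36X^3 > 0 (assuming positive values)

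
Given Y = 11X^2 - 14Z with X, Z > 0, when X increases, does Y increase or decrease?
Y increases

Taking the partial derivative:
∂Y/∂X = 22X

∂Y/∂X = 22X > 0 (assuming positive values)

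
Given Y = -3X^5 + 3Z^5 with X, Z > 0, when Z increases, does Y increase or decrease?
Y increases

Taking the partial derivative:
∂Y/∂Z = 15Z^4

∂Y/∂Z = 15Z^4 > 0 (assuming positive values)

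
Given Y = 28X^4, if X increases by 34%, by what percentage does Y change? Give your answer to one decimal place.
222.4%

For Y = 28X^4:
If X → X(1 + 0.34)
Then Y → Y · (1 + 0.34)^4
     ≈ Y · 3.2242

Percentage change = ((1 + 0.34)^4 − 1) × 100% ≈ 222.4%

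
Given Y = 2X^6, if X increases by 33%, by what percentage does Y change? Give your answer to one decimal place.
453.5%

For Y = 2X^6:
If X → X(1 + 0.33)
Then Y → Y · (1 + 0.33)^6
     ≈ Y · 5.5349

Percentage change = ((1 + 0.33)^6 − 1) × 100% ≈ 453.5%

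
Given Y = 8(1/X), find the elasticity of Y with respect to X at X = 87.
Elasticity = -1

Elasticity = (dY/dX) · (X/Y)

dY/dX = -8/X²
At X = 87: dY/dX = -8/7569, Y = 8/87

Elasticity = (-8/7569) · (87 / (8/87)) = -1

Interpretation: for a small percentage change in X, the percentage change in Y is approximately -1.00 times as large.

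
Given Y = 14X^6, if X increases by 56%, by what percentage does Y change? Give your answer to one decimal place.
1341.3%

For Y = 14X^6:
If X → X(1 + 0.56)
Then Y → Y · (1 + 0.56)^6
     ≈ Y · 14.4128

Percentage change = ((1 + 0.56)^6 − 1) × 100% ≈ 1341.3%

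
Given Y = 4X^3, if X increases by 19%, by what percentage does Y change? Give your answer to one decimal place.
68.5%

For Y = 4X^3:
If X → X(1 + 0.19)
Then Y → Y · (1 + 0.19)^3
     ≈ Y · 1.6852

Percentage change = ((1 + 0.19)^3 − 1) × 100% ≈ 68.5%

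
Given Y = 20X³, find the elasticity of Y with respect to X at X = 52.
Elasticity = 3

Elasticity = (dY/dX) · (X/Y)

dY/dX = 60·X²
At X = 52: dY/dX = 162240, Y = 2812160

Elasticity = 162240 · (52 / 2812160) = 3

Interpretation: for a small percentage change in X, the percentage change in Y is approximately 3.00 times as large.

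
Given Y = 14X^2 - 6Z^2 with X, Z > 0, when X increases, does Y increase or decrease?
Y increases

Taking the partial derivative:
∂Y/∂X = 28X

∂Y/∂X = 28X > 0 (assuming positive values)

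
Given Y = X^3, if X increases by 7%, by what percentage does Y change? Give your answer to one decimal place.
22.5%

For Y = X^3:
If X → X(1 + 0.07)
Then Y → Y · (1 + 0.07)^3
     ≈ Y · 1.2250

Percentage change = ((1 + 0.07)^3 − 1) × 100% ≈ 22.5%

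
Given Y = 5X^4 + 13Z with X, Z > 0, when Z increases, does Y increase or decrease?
Y increases

Taking the partial derivative:
∂Y/∂Z = 13

∂Y/∂Z = 13 > 0 (assuming positive values)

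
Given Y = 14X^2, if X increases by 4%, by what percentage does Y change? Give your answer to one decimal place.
8.2%

For Y = 14X^2:
If X → X(1 + 0.04)
Then Y → Y · (1 + 0.04)^2
     = Y · 1.0816

Percentage change = ((1 + 0.04)^2 − 1) × 100% ≈ 8.2%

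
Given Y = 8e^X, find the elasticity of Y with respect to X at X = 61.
Elasticity = 61

Elasticity = (dY/dX) · (X/Y)

dY/dX = 8·e^X
At X = 61: dY/dX = 8·e^61, Y = 8·e^61

Elasticity = (8·e^61) · (61 / (8·e^61)) = 61

Interpretation: for a small percentage change in X, the percentage change in Y is approximately 61.00 times as large.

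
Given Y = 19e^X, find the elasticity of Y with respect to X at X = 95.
Elasticity = 95

Elasticity = (dY/dX) · (X/Y)

dY/dX = 19·e^X
At X = 95: dY/dX = 19·e^95, Y = 19·e^95

Elasticity = (19·e^95) · (95 / (19·e^95)) = 95

Interpretation: for a small percentage change in X, the percentage change in Y is approximately 95.00 times as large.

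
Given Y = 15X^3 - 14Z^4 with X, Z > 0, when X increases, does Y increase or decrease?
Y increases

Taking the partial derivative:
∂Y/∂X = 45X^2

∂Y/∂X = 45X^2 > 0 (assuming positive values)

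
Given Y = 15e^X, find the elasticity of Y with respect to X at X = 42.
Elasticity = 42

Elasticity = (dY/dX) · (X/Y)

dY/dX = 15·e^X
At X = 42: dY/dX = 15·e^42, Y = 15·e^42

Elasticity = (15·e^42) · (42 / (15·e^42)) = 42

Interpretation: for a small percentage change in X, the percentage change in Y is approximately 42.00 times as large.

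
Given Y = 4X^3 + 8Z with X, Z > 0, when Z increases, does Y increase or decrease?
Y increases

Taking the partial derivative:
∂Y/∂Z = 8

∂Y/∂Z = 8 > 0 (assuming positive values)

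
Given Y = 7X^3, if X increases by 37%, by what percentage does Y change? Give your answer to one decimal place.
157.1%

For Y = 7X^3:
If X → X(1 + 0.37)
Then Y → Y · (1 + 0.37)^3
     ≈ Y · 2.5714

Percentage change = ((1 + 0.37)^3 − 1) × 100% ≈ 157.1%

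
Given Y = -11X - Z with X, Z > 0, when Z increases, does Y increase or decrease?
Y decreases

Taking the partial derivative:
∂Y/∂Z = -1

∂Y/∂Z = -1 < 0 (assuming positive values)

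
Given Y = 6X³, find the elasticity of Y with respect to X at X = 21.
Elasticity = 3

Elasticity = (dY/dX) · (X/Y)

dY/dX = 18·X²
At X = 21: dY/dX = 7938, Y = 55566

Elasticity = 7938 · (21 / 55566) = 3

Interpretation: for a small percentage change in X, the percentage change in Y is approximately 3.00 times as large.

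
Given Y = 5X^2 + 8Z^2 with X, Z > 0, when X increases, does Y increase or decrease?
Y increases

Taking the partial derivative:
∂Y/∂X = 10X

∂Y/∂X = 10X > 0 (assuming positive values)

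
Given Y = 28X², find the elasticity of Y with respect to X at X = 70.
Elasticity = 2

Elasticity = (dY/dX) · (X/Y)

dY/dX = 56·X
At X = 70: dY/dX = 3920, Y = 137200

Elasticity = 3920 · (70 / 137200) = 2

Interpretation: for a small percentage change in X, the percentage change in Y is approximately 2.00 times as large.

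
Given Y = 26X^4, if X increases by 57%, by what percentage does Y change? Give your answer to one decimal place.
507.6%

For Y = 26X^4:
If X → X(1 + 0.57)
Then Y → Y · (1 + 0.57)^4
     ≈ Y · 6.0757

Percentage change = ((1 + 0.57)^4 − 1) × 100% ≈ 507.6%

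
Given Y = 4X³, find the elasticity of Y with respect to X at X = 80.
Elasticity = 3

Elasticity = (dY/dX) · (X/Y)

dY/dX = 12·X²
At X = 80: dY/dX = 76800, Y = 2048000

Elasticity = 76800 · (80 / 2048000) = 3

Interpretation: for a small percentage change in X, the percentage change in Y is approximately 3.00 times as large.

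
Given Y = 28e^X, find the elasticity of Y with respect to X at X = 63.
Elasticity = 63

Elasticity = (dY/dX) · (X/Y)

dY/dX = 28·e^X
At X = 63: dY/dX = 28·e^63, Y = 28·e^63

Elasticity = (28·e^63) · (63 / (28·e^63)) = 63

Interpretation: for a small percentage change in X, the percentage change in Y is approximately 63.00 times as large.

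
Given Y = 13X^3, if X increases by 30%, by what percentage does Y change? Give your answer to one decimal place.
119.7%

For Y = 13X^3:
If X → X(1 + 0.3)
Then Y → Y · (1 + 0.3)^3
     = Y · 2.1970

Percentage change = ((1 + 0.3)^3 − 1) × 100% = 119.7%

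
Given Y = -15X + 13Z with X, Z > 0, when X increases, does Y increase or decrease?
Y decreases

Taking the partial derivative:
∂Y/∂X = -15

∂Y/∂X = -15 < 0 (assuming positive values)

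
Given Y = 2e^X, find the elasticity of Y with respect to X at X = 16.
Elasticity = 16

Elasticity = (dY/dX) · (X/Y)

dY/dX = 2·e^X
At X = 16: dY/dX = 2·e^16, Y = 2·e^16

Elasticity = (2·e^16) · (16 / (2·e^16)) = 16

Interpretation: for a small percentage change in X, the percentage change in Y is approximately 16.00 times as large.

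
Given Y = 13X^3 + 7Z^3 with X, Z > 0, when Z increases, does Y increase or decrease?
Y increases

Taking the partial derivative:
∂Y/∂Z = 21Z^2

∂Y/∂Z = 21Z^2 > 0 (assuming positive values)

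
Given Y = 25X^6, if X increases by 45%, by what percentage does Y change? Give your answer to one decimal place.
829.4%

For Y = 25X^6:
If X → X(1 + 0.45)
Then Y → Y · (1 + 0.45)^6
     ≈ Y · 9.2941

Percentage change = ((1 + 0.45)^6 − 1) × 100% ≈ 829.4%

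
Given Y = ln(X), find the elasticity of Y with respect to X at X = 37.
Elasticity = 1/ln(37) ≈ 0.2769

Elasticity = (dY/dX) · (X/Y)

dY/dX = 1/X
At X = 37: dY/dX = 1/37, Y = ln(37)

Elasticity = (1/37) · (37 / (ln(37))) = 1/ln(37) ≈ 0.2769

Interpretation: for a small percentage change in X, the percentage change in Y is approximately 0.28 times as large.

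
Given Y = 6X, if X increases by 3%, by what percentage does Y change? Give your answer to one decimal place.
3.0%

For Y = 6X:
If X → X(1 + 0.03)
Then Y → Y · (1 + 0.03)^1
     = Y · 1.0300

Percentage change = ((1 + 0.03)^1 − 1) × 100% = 3.0%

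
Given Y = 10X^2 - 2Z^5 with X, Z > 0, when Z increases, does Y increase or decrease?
Y decreases

Taking the partial derivative:
∂Y/∂Z = -10Z^4

∂Y/∂Z = -10Z^4 < 0 (assuming positive values)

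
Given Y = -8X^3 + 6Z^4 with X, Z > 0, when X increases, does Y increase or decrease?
Y decreases

Taking the partial derivative:
∂Y/∂X = -24X^2

∂Y/∂X = -24X^2 < 0 (assuming positive values)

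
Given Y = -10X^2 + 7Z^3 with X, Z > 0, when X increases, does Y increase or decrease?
Y decreases

Taking the partial derivative:
∂Y/∂X = -20X

∂Y/∂X = -20X < 0 (assuming positive values)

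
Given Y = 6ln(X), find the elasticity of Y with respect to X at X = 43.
Elasticity = 1/ln(43) ≈ 0.2659

Elasticity = (dY/dX) · (X/Y)

dY/dX = 6/X
At X = 43: dY/dX = 6/43, Y = 6·ln(43)

Elasticity = (6/43) · (43 / (6·ln(43))) = 1/ln(43) ≈ 0.2659

Interpretation: for a small percentage change in X, the percentage change in Y is approximately 0.27 times as large.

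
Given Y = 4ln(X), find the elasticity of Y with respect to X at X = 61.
Elasticity = 1/ln(61) ≈ 0.2433

Elasticity = (dY/dX) · (X/Y)

dY/dX = 4/X
At X = 61: dY/dX = 4/61, Y = 4·ln(61)

Elasticity = (4/61) · (61 / (4·ln(61))) = 1/ln(61) ≈ 0.2433

Interpretation: for a small percentage change in X, the percentage change in Y is approximately 0.24 times as large.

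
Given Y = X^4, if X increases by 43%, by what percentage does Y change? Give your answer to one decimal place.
318.2%

For Y = X^4:
If X → X(1 + 0.43)
Then Y → Y · (1 + 0.43)^4
     ≈ Y · 4.1816

Percentage change = ((1 + 0.43)^4 − 1) × 100% ≈ 318.2%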